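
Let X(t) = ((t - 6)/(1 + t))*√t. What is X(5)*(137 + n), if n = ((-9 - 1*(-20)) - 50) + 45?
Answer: -143*√5/6 ≈ -53.293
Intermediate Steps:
X(t) = √t*(-6 + t)/(1 + t) (X(t) = ((-6 + t)/(1 + t))*√t = √t*(-6 + t)/(1 + t))
n = 6 (n = ((-9 + 20) - 50) + 45 = (11 - 50) + 45 = -39 + 45 = 6)
X(5)*(137 + n) = (√5*(-6 + 5)/(1 + 5))*(137 + 6) = (√5*(-1)/6)*143 = (√5*(⅙)*(-1))*143 = -√5/6*143 = -143*√5/6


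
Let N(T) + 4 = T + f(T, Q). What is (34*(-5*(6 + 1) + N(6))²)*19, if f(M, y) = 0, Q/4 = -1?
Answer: 703494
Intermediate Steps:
Q = -4 (Q = 4*(-1) = -4)
N(T) = -4 + T (N(T) = -4 + (T + 0) = -4 + T)
(34*(-5*(6 + 1) + N(6))²)*19 = (34*(-5*(6 + 1) + (-4 + 6))²)*19 = (34*(-5*7 + 2)²)*19 = (34*(-35 + 2)²)*19 = (34*(-33)²)*19 = (34*1089)*19 = 37026*19 = 703494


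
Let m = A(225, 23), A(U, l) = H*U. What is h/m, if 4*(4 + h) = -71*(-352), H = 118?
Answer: 3122/13275 ≈ 0.23518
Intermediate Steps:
h = 6244 (h = -4 + (-71*(-352))/4 = -4 + (¼)*24992 = -4 + 6248 = 6244)
A(U, l) = 118*U
m = 26550 (m = 118*225 = 26550)
h/m = 6244/26550 = 6244*(1/26550) = 3122/13275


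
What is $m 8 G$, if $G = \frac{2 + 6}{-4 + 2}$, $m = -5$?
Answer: $160$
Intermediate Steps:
$G = -4$ ($G = \frac{8}{-2} = 8 \left(- \frac{1}{2}\right) = -4$)
$m 8 G = \left(-5\right) 8 \left(-4\right) = \left(-40\right) \left(-4\right) = 160$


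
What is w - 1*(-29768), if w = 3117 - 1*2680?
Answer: 30205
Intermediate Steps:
w = 437 (w = 3117 - 2680 = 437)
w - 1*(-29768) = 437 - 1*(-29768) = 437 + 29768 = 30205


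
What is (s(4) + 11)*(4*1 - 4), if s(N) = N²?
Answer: 0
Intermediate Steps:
(s(4) + 11)*(4*1 - 4) = (4² + 11)*(4*1 - 4) = (16 + 11)*(4 - 4) = 27*0 = 0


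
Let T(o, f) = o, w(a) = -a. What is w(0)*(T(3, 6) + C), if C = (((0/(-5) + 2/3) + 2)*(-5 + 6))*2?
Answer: 0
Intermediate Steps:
C = 16/3 (C = (((0*(-1/5) + 2*(1/3)) + 2)*1)*2 = (((0 + 2/3) + 2)*1)*2 = ((2/3 + 2)*1)*2 = ((8/3)*1)*2 = (8/3)*2 = 16/3 ≈ 5.3333)
w(0)*(T(3, 6) + C) = (-1*0)*(3 + 16/3) = 0*(25/3) = 0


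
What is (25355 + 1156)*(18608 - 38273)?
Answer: -521338815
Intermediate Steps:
(25355 + 1156)*(18608 - 38273) = 26511*(-19665) = -521338815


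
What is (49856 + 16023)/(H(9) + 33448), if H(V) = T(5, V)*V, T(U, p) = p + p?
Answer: 65879/33610 ≈ 1.9601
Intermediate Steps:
T(U, p) = 2*p
H(V) = 2*V² (H(V) = (2*V)*V = 2*V²)
(49856 + 16023)/(H(9) + 33448) = (49856 + 16023)/(2*9² + 33448) = 65879/(2*81 + 33448) = 65879/(162 + 33448) = 65879/33610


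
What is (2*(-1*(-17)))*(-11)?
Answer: -374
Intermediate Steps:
(2*(-1*(-17)))*(-11) = (2*17)*(-11) = 34*(-11) = -374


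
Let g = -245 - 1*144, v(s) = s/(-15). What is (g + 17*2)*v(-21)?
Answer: -497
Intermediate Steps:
v(s) = -s/15 (v(s) = s*(-1/15) = -s/15)
g = -389 (g = -245 - 144 = -389)
(g + 17*2)*v(-21) = (-389 + 17*2)*(-1/15*(-21)) = (-389 + 34)*(7/5) = -355*7/5 = -497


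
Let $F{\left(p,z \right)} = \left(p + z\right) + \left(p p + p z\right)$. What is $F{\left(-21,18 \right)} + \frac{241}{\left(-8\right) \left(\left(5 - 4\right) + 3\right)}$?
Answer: $\frac{1679}{32} \approx 52.469$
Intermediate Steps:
$F{\left(p,z \right)} = p + z + p^{2} + p z$ ($F{\left(p,z \right)} = \left(p + z\right) + \left(p^{2} + p z\right) = p + z + p^{2} + p z$)
$F{\left(-21,18 \right)} + \frac{241}{\left(-8\right) \left(\left(5 - 4\right) + 3\right)} = \left(-21 + 18 + \left(-21\right)^{2} - 378\right) + \frac{241}{\left(-8\right) \left(\left(5 - 4\right) + 3\right)} = \left(-21 + 18 + 441 - 378\right) + \frac{241}{\left(-8\right) \left(1 + 3\right)} = 60 + \frac{241}{\left(-8\right) 4} = 60 + \frac{241}{-32} = 60 + 241 \left(- \frac{1}{32}\right) = 60 - \frac{241}{32} = \frac{1679}{32}$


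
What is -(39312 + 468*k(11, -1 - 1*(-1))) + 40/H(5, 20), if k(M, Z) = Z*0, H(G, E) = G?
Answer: -39304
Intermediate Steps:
k(M, Z) = 0
-(39312 + 468*k(11, -1 - 1*(-1))) + 40/H(5, 20) = -468/(1/(84 + 0)) + 40/5 = -468/(1/84) + 40*(⅕) = -468/1/84 + 8 = -468*84 + 8 = -39312 + 8 = -39304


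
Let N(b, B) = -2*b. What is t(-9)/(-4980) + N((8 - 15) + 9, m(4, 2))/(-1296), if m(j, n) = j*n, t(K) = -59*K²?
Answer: 32362/33615 ≈ 0.96272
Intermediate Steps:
t(-9)/(-4980) + N((8 - 15) + 9, m(4, 2))/(-1296) = -59*(-9)²/(-4980) - 2*((8 - 15) + 9)/(-1296) = -59*81*(-1/4980) - 2*(-7 + 9)*(-1/1296) = -4779*(-1/4980) - 2*2*(-1/1296) = 1593/1660 - 4*(-1/1296) = 1593/1660 + 1/324 = 32362/33615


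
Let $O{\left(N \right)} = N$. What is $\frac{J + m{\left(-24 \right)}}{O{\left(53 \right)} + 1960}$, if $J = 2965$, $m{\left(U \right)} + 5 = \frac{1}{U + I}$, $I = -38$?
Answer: $\frac{61173}{41602} \approx 1.4704$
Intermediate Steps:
$m{\left(U \right)} = -5 + \frac{1}{-38 + U}$ ($m{\left(U \right)} = -5 + \frac{1}{U - 38} = -5 + \frac{1}{-38 + U}$)
$\frac{J + m{\left(-24 \right)}}{O{\left(53 \right)} + 1960} = \frac{2965 + \frac{191 - -120}{-38 - 24}}{53 + 1960} = \frac{2965 + \frac{191 + 120}{-62}}{2013} = \left(2965 - \frac{311}{62}\right) \frac{1}{2013} = \frac{183519}{62} \cdot \frac{1}{2013} = \frac{61173}{41602}$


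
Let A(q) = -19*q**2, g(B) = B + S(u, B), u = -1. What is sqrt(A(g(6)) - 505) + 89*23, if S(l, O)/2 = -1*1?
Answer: 2047 + I*sqrt(809) ≈ 2047.0 + 28.443*I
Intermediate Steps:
S(l, O) = -2 (S(l, O) = 2*(-1*1) = 2*(-1) = -2)
g(B) = -2 + B (g(B) = B - 2 = -2 + B)
sqrt(A(g(6)) - 505) + 89*23 = sqrt(-19*(-2 + 6)**2 - 505) + 89*23 = sqrt(-19*4**2 - 505) + 2047 = sqrt(-19*16 - 505) + 2047 = sqrt(-304 - 505) + 2047 = sqrt(-809) + 2047 = I*sqrt(809) + 2047 = 2047 + I*sqrt(809)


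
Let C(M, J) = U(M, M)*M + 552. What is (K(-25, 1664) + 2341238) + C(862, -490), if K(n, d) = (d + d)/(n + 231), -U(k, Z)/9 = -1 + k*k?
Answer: -593505136148/103 ≈ -5.7622e+9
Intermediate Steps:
U(k, Z) = 9 - 9*k² (U(k, Z) = -9*(-1 + k*k) = -9*(-1 + k²) = 9 - 9*k²)
K(n, d) = 2*d/(231 + n) (K(n, d) = (2*d)/(231 + n) = 2*d/(231 + n))
C(M, J) = 552 + M*(9 - 9*M²) (C(M, J) = (9 - 9*M²)*M + 552 = M*(9 - 9*M²) + 552 = 552 + M*(9 - 9*M²))
(K(-25, 1664) + 2341238) + C(862, -490) = (2*1664/(231 - 25) + 2341238) + (552 - 9*862³ + 9*862) = (2*1664/206 + 2341238) + (552 - 9*640503928 + 7758) = (2*1664*(1/206) + 2341238) + (552 - 5764535352 + 7758) = (1664/103 + 2341238) - 5764527042 = 241149178/103 - 5764527042 = -593505136148/103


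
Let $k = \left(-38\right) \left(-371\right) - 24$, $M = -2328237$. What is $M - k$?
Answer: $-2342311$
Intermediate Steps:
$k = 14074$ ($k = 14098 - 24 = 14074$)
$M - k = -2328237 - 14074 = -2342311$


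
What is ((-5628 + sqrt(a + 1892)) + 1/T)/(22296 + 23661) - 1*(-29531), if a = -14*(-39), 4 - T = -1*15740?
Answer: 21366978086017/723547008 + sqrt(2438)/45957 ≈ 29531.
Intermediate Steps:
T = 15744 (T = 4 - (-1)*15740 = 4 - 1*(-15740) = 4 + 15740 = 15744)
a = 546
((-5628 + sqrt(a + 1892)) + 1/T)/(22296 + 23661) - 1*(-29531) = ((-5628 + sqrt(546 + 1892)) + 1/15744)/(22296 + 23661) - 1*(-29531) = ((-5628 + sqrt(2438)) + 1/15744)/45957 + 29531 = (-88607231/15744 + sqrt(2438))*(1/45957) + 29531 = (-88607231/723547008 + sqrt(2438)/45957) + 29531 = 21366978086017/723547008 + sqrt(2438)/45957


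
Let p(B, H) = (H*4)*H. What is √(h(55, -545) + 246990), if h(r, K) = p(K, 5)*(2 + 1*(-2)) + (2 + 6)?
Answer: √246998 ≈ 496.99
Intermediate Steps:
p(B, H) = 4*H² (p(B, H) = (4*H)*H = 4*H²)
h(r, K) = 8 (h(r, K) = (4*5²)*(2 + 1*(-2)) + (2 + 6) = (4*25)*(2 - 2) + 8 = 100*0 + 8 = 0 + 8 = 8)
√(h(55, -545) + 246990) = √(8 + 246990) = √246998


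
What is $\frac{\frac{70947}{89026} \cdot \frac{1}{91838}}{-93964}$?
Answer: $- \frac{70947}{768246825159632} \approx -9.2349 \cdot 10^{-11}$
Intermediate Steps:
$\frac{\frac{70947}{89026} \cdot \frac{1}{91838}}{-93964} = 70947 \cdot \frac{1}{89026} \cdot \frac{1}{91838} \left(- \frac{1}{93964}\right) = \frac{70947}{89026} \cdot \frac{1}{91838} \left(- \frac{1}{93964}\right) = \frac{70947}{8175969788} \left(- \frac{1}{93964}\right) = - \frac{70947}{768246825159632}$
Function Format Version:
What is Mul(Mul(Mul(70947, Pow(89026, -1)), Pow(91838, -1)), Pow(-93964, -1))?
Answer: Rational(-70947, 768246825159632) ≈ -9.2349e-11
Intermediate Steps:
Mul(Mul(Mul(70947, Pow(89026, -1)), Pow(91838, -1)), Pow(-93964, -1)) = Mul(Mul(Mul(70947, Rational(1, 89026)), Rational(1, 91838)), Rational(-1, 93964)) = Mul(Mul(Rational(70947, 89026), Rational(1, 91838)), Rational(-1, 93964)) = Mul(Rational(70947, 8175969788), Rational(-1, 93964)) = Rational(-70947, 768246825159632)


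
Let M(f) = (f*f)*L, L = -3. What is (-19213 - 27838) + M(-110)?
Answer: -83351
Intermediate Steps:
M(f) = -3*f² (M(f) = (f*f)*(-3) = f²*(-3) = -3*f²)
(-19213 - 27838) + M(-110) = (-19213 - 27838) - 3*(-110)² = -47051 - 3*12100 = -47051 - 36300 = -83351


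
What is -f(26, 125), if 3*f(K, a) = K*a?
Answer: -3250/3 ≈ -1083.3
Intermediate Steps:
f(K, a) = K*a/3 (f(K, a) = (K*a)/3 = K*a/3)
-f(26, 125) = -26*125/3 = -1*3250/3 = -3250/3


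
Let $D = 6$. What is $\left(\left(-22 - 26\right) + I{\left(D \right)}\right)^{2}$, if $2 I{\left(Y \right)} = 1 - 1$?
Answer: $2304$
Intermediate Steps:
$I{\left(Y \right)} = 0$ ($I{\left(Y \right)} = \frac{1 - 1}{2} = \frac{1}{2} \cdot 0 = 0$)
$\left(\left(-22 - 26\right) + I{\left(D \right)}\right)^{2} = \left(\left(-22 - 26\right) + 0\right)^{2} = \left(-48 + 0\right)^{2} = \left(-48\right)^{2} = 2304$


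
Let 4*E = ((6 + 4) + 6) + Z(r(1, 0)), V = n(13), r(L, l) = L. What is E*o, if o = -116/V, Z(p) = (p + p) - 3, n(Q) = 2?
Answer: -435/2 ≈ -217.50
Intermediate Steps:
V = 2
Z(p) = -3 + 2*p (Z(p) = 2*p - 3 = -3 + 2*p)
o = -58 (o = -116/2 = -116*½ = -58)
E = 15/4 (E = (((6 + 4) + 6) + (-3 + 2*1))/4 = ((10 + 6) + (-3 + 2))/4 = (16 - 1)/4 = (¼)*15 = 15/4 ≈ 3.7500)
E*o = (15/4)*(-58) = -435/2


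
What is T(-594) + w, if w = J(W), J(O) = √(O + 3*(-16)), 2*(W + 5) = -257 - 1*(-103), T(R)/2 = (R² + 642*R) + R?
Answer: -58212 + I*√130 ≈ -58212.0 + 11.402*I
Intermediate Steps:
T(R) = 2*R² + 1286*R (T(R) = 2*((R² + 642*R) + R) = 2*(R² + 643*R) = 2*R² + 1286*R)
W = -82 (W = -5 + (-257 - 1*(-103))/2 = -5 + (-257 + 103)/2 = -5 + (½)*(-154) = -5 - 77 = -82)
J(O) = √(-48 + O) (J(O) = √(O - 48) = √(-48 + O))
w = I*√130 (w = √(-48 - 82) = √(-130) = I*√130 ≈ 11.402*I)
T(-594) + w = 2*(-594)*(643 - 594) + I*√130 = 2*(-594)*49 + I*√130 = -58212 + I*√130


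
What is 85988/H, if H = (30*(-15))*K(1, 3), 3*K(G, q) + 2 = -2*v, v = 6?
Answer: 3071/75 ≈ 40.947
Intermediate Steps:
K(G, q) = -14/3 (K(G, q) = -⅔ + (-2*6)/3 = -⅔ + (⅓)*(-12) = -⅔ - 4 = -14/3)
H = 2100 (H = (30*(-15))*(-14/3) = -450*(-14/3) = 2100)
85988/H = 85988/2100 = 85988*(1/2100) = 3071/75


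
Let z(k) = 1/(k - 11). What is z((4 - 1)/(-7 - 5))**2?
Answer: 16/2025 ≈ 0.0079012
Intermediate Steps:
z(k) = 1/(-11 + k)
z((4 - 1)/(-7 - 5))**2 = (1/(-11 + (4 - 1)/(-7 - 5)))**2 = (1/(-11 + 3/(-12)))**2 = (1/(-11 + 3*(-1/12)))**2 = (1/(-11 - 1/4))**2 = (1/(-45/4))**2 = (-4/45)**2 = 16/2025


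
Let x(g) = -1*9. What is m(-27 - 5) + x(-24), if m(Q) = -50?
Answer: -59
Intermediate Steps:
x(g) = -9
m(-27 - 5) + x(-24) = -50 - 9 = -59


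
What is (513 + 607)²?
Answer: 1254400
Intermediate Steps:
(513 + 607)² = 1120² = 1254400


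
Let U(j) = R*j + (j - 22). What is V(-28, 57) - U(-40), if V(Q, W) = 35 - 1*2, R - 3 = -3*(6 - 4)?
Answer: -25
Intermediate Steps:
R = -3 (R = 3 - 3*(6 - 4) = 3 - 3*2 = 3 - 6 = -3)
U(j) = -22 - 2*j (U(j) = -3*j + (j - 22) = -3*j + (-22 + j) = -22 - 2*j)
V(Q, W) = 33 (V(Q, W) = 35 - 2 = 33)
V(-28, 57) - U(-40) = 33 - (-22 - 2*(-40)) = 33 - (-22 + 80) = 33 - 1*58 = 33 - 58 = -25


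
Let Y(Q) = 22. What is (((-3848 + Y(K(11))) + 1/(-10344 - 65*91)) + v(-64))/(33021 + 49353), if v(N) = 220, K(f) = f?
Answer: -58629955/1339318866 ≈ -0.043776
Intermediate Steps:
(((-3848 + Y(K(11))) + 1/(-10344 - 65*91)) + v(-64))/(33021 + 49353) = (((-3848 + 22) + 1/(-10344 - 65*91)) + 220)/(33021 + 49353) = ((-3826 + 1/(-10344 - 5915)) + 220)/82374 = ((-3826 + 1/(-16259)) + 220)*(1/82374) = ((-3826 - 1/16259) + 220)*(1/82374) = (-62206935/16259 + 220)*(1/82374) = -58629955/16259*1/82374 = -58629955/1339318866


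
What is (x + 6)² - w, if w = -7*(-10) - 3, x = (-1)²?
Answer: -18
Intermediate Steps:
x = 1
w = 67 (w = 70 - 3 = 67)
(x + 6)² - w = (1 + 6)² - 1*67 = 7² - 67 = 49 - 67 = -18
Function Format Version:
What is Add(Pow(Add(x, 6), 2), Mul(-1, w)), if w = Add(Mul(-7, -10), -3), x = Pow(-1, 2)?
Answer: -18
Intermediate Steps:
x = 1
w = 67 (w = Add(70, -3) = 67)
Add(Pow(Add(x, 6), 2), Mul(-1, w)) = Add(Pow(Add(1, 6), 2), Mul(-1, 67)) = Add(Pow(7, 2), -67) = Add(49, -67) = -18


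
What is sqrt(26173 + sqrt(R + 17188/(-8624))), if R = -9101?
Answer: sqrt(620718868 + 154*I*sqrt(215886583))/154 ≈ 161.78 + 0.29487*I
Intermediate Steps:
sqrt(26173 + sqrt(R + 17188/(-8624))) = sqrt(26173 + sqrt(-9101 + 17188/(-8624))) = sqrt(26173 + sqrt(-9101 + 17188*(-1/8624))) = sqrt(26173 + sqrt(-9101 - 4297/2156)) = sqrt(26173 + sqrt(-19626053/2156)) = sqrt(26173 + I*sqrt(215886583)/154)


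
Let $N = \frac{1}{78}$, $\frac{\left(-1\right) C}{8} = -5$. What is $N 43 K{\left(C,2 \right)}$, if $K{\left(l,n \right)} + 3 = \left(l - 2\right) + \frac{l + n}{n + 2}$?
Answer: $\frac{301}{12} \approx 25.083$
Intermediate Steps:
$C = 40$ ($C = \left(-8\right) \left(-5\right) = 40$)
$N = \frac{1}{78} \approx 0.012821$
$K{\left(l,n \right)} = -5 + l + \frac{l + n}{2 + n}$ ($K{\left(l,n \right)} = -3 + \left(\left(l - 2\right) + \frac{l + n}{n + 2}\right) = -3 + \left(\left(-2 + l\right) + \frac{l + n}{2 + n}\right) = -3 + \left(-2 + l + \frac{l + n}{2 + n}\right) = -5 + l + \frac{l + n}{2 + n}$)
$N 43 K{\left(C,2 \right)} = \frac{1}{78} \cdot 43 \frac{-10 - 8 + 3 \cdot 40 + 40 \cdot 2}{2 + 2} = \frac{43 \frac{-10 - 8 + 120 + 80}{4}}{78} = \frac{43 \cdot \frac{1}{4} \cdot 182}{78} = \frac{43}{78} \cdot \frac{91}{2} = \frac{301}{12}$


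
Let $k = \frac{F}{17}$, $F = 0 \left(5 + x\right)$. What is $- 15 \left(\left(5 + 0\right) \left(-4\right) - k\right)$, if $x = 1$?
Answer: $300$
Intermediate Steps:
$F = 0$ ($F = 0 \left(5 + 1\right) = 0 \cdot 6 = 0$)
$k = 0$ ($k = \frac{0}{17} = 0 \cdot \frac{1}{17} = 0$)
$- 15 \left(\left(5 + 0\right) \left(-4\right) - k\right) = - 15 \left(\left(5 + 0\right) \left(-4\right) - 0\right) = - 15 \left(5 \left(-4\right) + 0\right) = - 15 \left(-20 + 0\right) = \left(-15\right) \left(-20\right) = 300$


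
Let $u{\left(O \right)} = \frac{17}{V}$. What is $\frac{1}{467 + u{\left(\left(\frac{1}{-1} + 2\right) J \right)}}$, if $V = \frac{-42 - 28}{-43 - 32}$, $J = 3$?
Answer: $\frac{14}{6793} \approx 0.0020609$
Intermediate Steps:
$V = \frac{14}{15}$ ($V = - \frac{70}{-75} = \left(-70\right) \left(- \frac{1}{75}\right) = \frac{14}{15} \approx 0.93333$)
$u{\left(O \right)} = \frac{255}{14}$ ($u{\left(O \right)} = \frac{17}{\frac{14}{15}} = 17 \cdot \frac{15}{14} = \frac{255}{14}$)
$\frac{1}{467 + u{\left(\left(\frac{1}{-1} + 2\right) J \right)}} = \frac{1}{467 + \frac{255}{14}} = \frac{1}{\frac{6793}{14}} = \frac{14}{6793}$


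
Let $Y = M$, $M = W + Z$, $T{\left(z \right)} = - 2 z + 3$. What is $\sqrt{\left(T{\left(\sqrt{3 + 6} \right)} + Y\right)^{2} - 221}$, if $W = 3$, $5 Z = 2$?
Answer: $\frac{i \sqrt{5521}}{5} \approx 14.861 i$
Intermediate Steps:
$Z = \frac{2}{5}$ ($Z = \frac{1}{5} \cdot 2 = \frac{2}{5} \approx 0.4$)
$T{\left(z \right)} = 3 - 2 z$
$M = \frac{17}{5}$ ($M = 3 + \frac{2}{5} = \frac{17}{5} \approx 3.4$)
$Y = \frac{17}{5} \approx 3.4$
$\sqrt{\left(T{\left(\sqrt{3 + 6} \right)} + Y\right)^{2} - 221} = \sqrt{\left(\left(3 - 2 \sqrt{3 + 6}\right) + \frac{17}{5}\right)^{2} - 221} = \sqrt{\left(\left(3 - 2 \sqrt{9}\right) + \frac{17}{5}\right)^{2} - 221} = \sqrt{\left(\left(3 - 6\right) + \frac{17}{5}\right)^{2} - 221} = \sqrt{\left(-3 + \frac{17}{5}\right)^{2} - 221} = \sqrt{\left(\frac{2}{5}\right)^{2} - 221} = \sqrt{\frac{4}{25} - 221} = \sqrt{- \frac{5521}{25}} = \frac{i \sqrt{5521}}{5}$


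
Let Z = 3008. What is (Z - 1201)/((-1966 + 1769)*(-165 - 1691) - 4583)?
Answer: 139/27773 ≈ 0.0050049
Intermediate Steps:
(Z - 1201)/((-1966 + 1769)*(-165 - 1691) - 4583) = (3008 - 1201)/((-1966 + 1769)*(-165 - 1691) - 4583) = 1807/(-197*(-1856) - 4583) = 1807/(365632 - 4583) = 1807/361049 = 1807*(1/361049) = 139/27773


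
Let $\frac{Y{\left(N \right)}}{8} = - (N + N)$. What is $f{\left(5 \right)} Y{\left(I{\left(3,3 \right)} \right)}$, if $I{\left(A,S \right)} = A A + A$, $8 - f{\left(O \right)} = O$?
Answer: $-576$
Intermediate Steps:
$f{\left(O \right)} = 8 - O$
$I{\left(A,S \right)} = A + A^{2}$ ($I{\left(A,S \right)} = A^{2} + A = A + A^{2}$)
$Y{\left(N \right)} = - 16 N$ ($Y{\left(N \right)} = 8 \left(- (N + N)\right) = 8 \left(- 2 N\right) = - 16 N$)
$f{\left(5 \right)} Y{\left(I{\left(3,3 \right)} \right)} = \left(8 - 5\right) \left(- 16 \cdot 3 \left(1 + 3\right)\right) = \left(8 - 5\right) \left(- 16 \cdot 3 \cdot 4\right) = 3 \left(\left(-16\right) 12\right) = 3 \left(-192\right) = -576$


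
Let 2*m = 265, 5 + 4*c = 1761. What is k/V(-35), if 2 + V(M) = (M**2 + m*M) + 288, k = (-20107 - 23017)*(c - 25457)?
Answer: -2157752464/6253 ≈ -3.4508e+5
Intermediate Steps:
c = 439 (c = -5/4 + (1/4)*1761 = -5/4 + 1761/4 = 439)
m = 265/2 (m = (1/2)*265 = 265/2 ≈ 132.50)
k = 1078876232 (k = (-20107 - 23017)*(439 - 25457) = -43124*(-25018) = 1078876232)
V(M) = 286 + M**2 + 265*M/2 (V(M) = -2 + ((M**2 + 265*M/2) + 288) = -2 + (288 + M**2 + 265*M/2) = 286 + M**2 + 265*M/2)
k/V(-35) = 1078876232/(286 + (-35)**2 + (265/2)*(-35)) = 1078876232/(286 + 1225 - 9275/2) = 1078876232/(-6253/2) = 1078876232*(-2/6253) = -2157752464/6253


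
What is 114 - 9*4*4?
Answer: -30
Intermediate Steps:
114 - 9*4*4 = 114 - 3*12*4 = 114 - 36*4 = 114 - 144 = -30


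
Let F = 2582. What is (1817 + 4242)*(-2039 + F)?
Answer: 3290037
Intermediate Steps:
(1817 + 4242)*(-2039 + F) = (1817 + 4242)*(-2039 + 2582) = 6059*543 = 3290037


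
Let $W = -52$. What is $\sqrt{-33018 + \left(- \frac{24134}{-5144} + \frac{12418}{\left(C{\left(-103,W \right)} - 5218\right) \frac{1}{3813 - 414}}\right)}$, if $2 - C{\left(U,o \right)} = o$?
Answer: $\frac{i \sqrt{113525716352778545}}{1660226} \approx 202.95 i$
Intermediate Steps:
$C{\left(U,o \right)} = 2 - o$
$\sqrt{-33018 + \left(- \frac{24134}{-5144} + \frac{12418}{\left(C{\left(-103,W \right)} - 5218\right) \frac{1}{3813 - 414}}\right)} = \sqrt{-33018 + \left(- \frac{24134}{-5144} + \frac{12418}{\left(\left(2 - -52\right) - 5218\right) \frac{1}{3813 - 414}}\right)} = \sqrt{-33018 + \left(\left(-24134\right) \left(- \frac{1}{5144}\right) + \frac{12418}{\left(\left(2 + 52\right) - 5218\right) \frac{1}{3399}}\right)} = \sqrt{-33018 + \left(\frac{12067}{2572} + \frac{12418}{\left(54 - 5218\right) \frac{1}{3399}}\right)} = \sqrt{-33018 + \left(\frac{12067}{2572} + \frac{12418}{\left(-5164\right) \frac{1}{3399}}\right)} = \sqrt{-33018 + \left(\frac{12067}{2572} + \frac{12418}{- \frac{5164}{3399}}\right)} = \sqrt{-33018 + \left(\frac{12067}{2572} + 12418 \left(- \frac{3399}{5164}\right)\right)} = \sqrt{-33018 + \left(\frac{12067}{2572} - \frac{21104391}{2582}\right)} = \sqrt{-33018 - \frac{27124668329}{3320452}} = \sqrt{- \frac{136759352465}{3320452}} = \frac{i \sqrt{113525716352778545}}{1660226}$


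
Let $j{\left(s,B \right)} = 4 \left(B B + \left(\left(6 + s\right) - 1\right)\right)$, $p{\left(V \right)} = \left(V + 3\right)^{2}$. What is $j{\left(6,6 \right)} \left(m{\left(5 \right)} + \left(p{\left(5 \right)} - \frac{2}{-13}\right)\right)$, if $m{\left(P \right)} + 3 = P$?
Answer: $\frac{161680}{13} \approx 12437.0$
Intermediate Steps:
$m{\left(P \right)} = -3 + P$
$p{\left(V \right)} = \left(3 + V\right)^{2}$
$j{\left(s,B \right)} = 20 + 4 s + 4 B^{2}$ ($j{\left(s,B \right)} = 4 \left(B^{2} + \left(5 + s\right)\right) = 4 \left(5 + s + B^{2}\right) = 20 + 4 s + 4 B^{2}$)
$j{\left(6,6 \right)} \left(m{\left(5 \right)} + \left(p{\left(5 \right)} - \frac{2}{-13}\right)\right) = \left(20 + 4 \cdot 6 + 4 \cdot 6^{2}\right) \left(\left(-3 + 5\right) - \left(- \frac{2}{13} - \left(3 + 5\right)^{2}\right)\right) = \left(20 + 24 + 4 \cdot 36\right) \left(2 + \left(8^{2} - 2 \left(- \frac{1}{13}\right)\right)\right) = \left(20 + 24 + 144\right) \left(2 + \left(64 - - \frac{2}{13}\right)\right) = 188 \left(2 + \left(64 + \frac{2}{13}\right)\right) = 188 \left(2 + \frac{834}{13}\right) = 188 \cdot \frac{860}{13} = \frac{161680}{13}$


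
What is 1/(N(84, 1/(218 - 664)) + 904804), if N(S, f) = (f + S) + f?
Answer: 223/201790023 ≈ 1.1051e-6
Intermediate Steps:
N(S, f) = S + 2*f (N(S, f) = (S + f) + f = S + 2*f)
1/(N(84, 1/(218 - 664)) + 904804) = 1/((84 + 2/(218 - 664)) + 904804) = 1/((84 + 2/(-446)) + 904804) = 1/((84 + 2*(-1/446)) + 904804) = 1/((84 - 1/223) + 904804) = 1/(18731/223 + 904804) = 1/(201790023/223) = 223/201790023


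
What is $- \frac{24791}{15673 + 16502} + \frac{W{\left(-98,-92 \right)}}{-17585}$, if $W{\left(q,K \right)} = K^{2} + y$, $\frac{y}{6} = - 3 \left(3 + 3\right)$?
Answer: $- \frac{10843139}{8704575} \approx -1.2457$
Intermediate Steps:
$y = -108$ ($y = 6 \left(- 3 \left(3 + 3\right)\right) = 6 \left(\left(-3\right) 6\right) = 6 \left(-18\right) = -108$)
$W{\left(q,K \right)} = -108 + K^{2}$ ($W{\left(q,K \right)} = K^{2} - 108 = -108 + K^{2}$)
$- \frac{24791}{15673 + 16502} + \frac{W{\left(-98,-92 \right)}}{-17585} = - \frac{24791}{15673 + 16502} + \frac{-108 + \left(-92\right)^{2}}{-17585} = - \frac{24791}{32175} + \left(-108 + 8464\right) \left(- \frac{1}{17585}\right) = \left(-24791\right) \frac{1}{32175} + 8356 \left(- \frac{1}{17585}\right) = - \frac{1907}{2475} - \frac{8356}{17585} = - \frac{10843139}{8704575}$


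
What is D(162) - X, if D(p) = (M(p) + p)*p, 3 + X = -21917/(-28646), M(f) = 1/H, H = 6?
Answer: 752623087/28646 ≈ 26273.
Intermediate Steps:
M(f) = 1/6
X = -64021/28646 (X = -3 - 21917/(-28646) = -3 - 21917*(-1/28646) = -3 + 21917/28646 = -64021/28646 ≈ -2.2349)
D(p) = p*(1/6 + p) (D(p) = (1/6 + p)*p = p*(1/6 + p))
D(162) - X = 162*(1/6 + 162) - 1*(-64021/28646) = 162*(973/6) + 64021/28646 = 26271 + 64021/28646 = 752623087/28646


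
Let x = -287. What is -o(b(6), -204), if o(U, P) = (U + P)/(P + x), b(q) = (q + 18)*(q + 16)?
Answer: 324/491 ≈ 0.65988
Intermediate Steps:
b(q) = (16 + q)*(18 + q) (b(q) = (18 + q)*(16 + q) = (16 + q)*(18 + q))
o(U, P) = (P + U)/(-287 + P) (o(U, P) = (U + P)/(P - 287) = (P + U)/(-287 + P))
-o(b(6), -204) = -(-204 + (288 + 6**2 + 34*6))/(-287 - 204) = -(-204 + (288 + 36 + 204))/(-491) = -(-1)*(-204 + 528)/491 = -(-1)*324/491 = -1*(-324/491) = 324/491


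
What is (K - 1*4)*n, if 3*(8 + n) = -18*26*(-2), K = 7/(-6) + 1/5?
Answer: -22648/15 ≈ -1509.9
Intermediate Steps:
K = -29/30 (K = 7*(-⅙) + 1*(⅕) = -7/6 + ⅕ = -29/30 ≈ -0.96667)
n = 304 (n = -8 + (-18*26*(-2))/3 = -8 + (-468*(-2))/3 = -8 + (⅓)*936 = -8 + 312 = 304)
(K - 1*4)*n = (-29/30 - 1*4)*304 = (-29/30 - 4)*304 = -149/30*304 = -22648/15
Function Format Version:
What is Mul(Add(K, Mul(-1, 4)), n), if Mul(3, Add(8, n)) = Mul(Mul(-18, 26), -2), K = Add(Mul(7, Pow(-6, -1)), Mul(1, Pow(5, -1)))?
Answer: Rational(-22648, 15) ≈ -1509.9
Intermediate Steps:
K = Rational(-29, 30) (K = Add(Mul(7, Rational(-1, 6)), Mul(1, Rational(1, 5))) = Add(Rational(-7, 6), Rational(1, 5)) = Rational(-29, 30) ≈ -0.96667)
n = 304 (n = Add(-8, Mul(Rational(1, 3), Mul(Mul(-18, 26), -2))) = Add(-8, Mul(Rational(1, 3), Mul(-468, -2))) = Add(-8, Mul(Rational(1, 3), 936)) = Add(-8, 312) = 304)
Mul(Add(K, Mul(-1, 4)), n) = Mul(Add(Rational(-29, 30), Mul(-1, 4)), 304) = Mul(Add(Rational(-29, 30), -4), 304) = Mul(Rational(-149, 30), 304) = Rational(-22648, 15)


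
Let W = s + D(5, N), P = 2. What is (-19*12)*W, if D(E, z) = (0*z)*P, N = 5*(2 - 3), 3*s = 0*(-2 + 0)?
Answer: 0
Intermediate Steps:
s = 0 (s = (0*(-2 + 0))/3 = (0*(-2))/3 = (⅓)*0 = 0)
N = -5 (N = 5*(-1) = -5)
D(E, z) = 0 (D(E, z) = (0*z)*2 = 0*2 = 0)
W = 0 (W = 0 + 0 = 0)
(-19*12)*W = -19*12*0 = -228*0 = 0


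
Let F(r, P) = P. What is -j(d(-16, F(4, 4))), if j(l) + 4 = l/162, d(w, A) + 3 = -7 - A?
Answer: 331/81 ≈ 4.0864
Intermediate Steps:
d(w, A) = -10 - A (d(w, A) = -3 + (-7 - A) = -10 - A)
j(l) = -4 + l/162
-j(d(-16, F(4, 4))) = -(-4 + (-10 - 1*4)/162) = -(-4 + (-10 - 4)/162) = -(-4 + (1/162)*(-14)) = -(-4 - 7/81) = -1*(-331/81) = 331/81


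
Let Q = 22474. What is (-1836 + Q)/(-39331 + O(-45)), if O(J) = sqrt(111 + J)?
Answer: -47747834/90995735 - 1214*sqrt(66)/90995735 ≈ -0.52483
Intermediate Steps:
(-1836 + Q)/(-39331 + O(-45)) = (-1836 + 22474)/(-39331 + sqrt(111 - 45)) = 20638/(-39331 + sqrt(66))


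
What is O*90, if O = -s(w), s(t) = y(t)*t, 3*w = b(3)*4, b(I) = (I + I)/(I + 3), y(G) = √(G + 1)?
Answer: -40*√21 ≈ -183.30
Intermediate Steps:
y(G) = √(1 + G)
b(I) = 2*I/(3 + I) (b(I) = (2*I)/(3 + I) = 2*I/(3 + I))
w = 4/3 (w = ((2*3/(3 + 3))*4)/3 = ((2*3/6)*4)/3 = ((2*3*(⅙))*4)/3 = (1*4)/3 = (⅓)*4 = 4/3 ≈ 1.3333)
s(t) = t*√(1 + t) (s(t) = √(1 + t)*t = t*√(1 + t))
O = -4*√21/9 (O = -4*√(1 + 4/3)/3 = -4*√(7/3)/3 = -4*√21/3/3 = -4*√21/9 ≈ -2.0367)
O*90 = -4*√21/9*90 = -40*√21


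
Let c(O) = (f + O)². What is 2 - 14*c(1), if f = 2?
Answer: -124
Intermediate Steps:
c(O) = (2 + O)²
2 - 14*c(1) = 2 - 14*(2 + 1)² = 2 - 14*3² = 2 - 14*9 = 2 - 126 = -124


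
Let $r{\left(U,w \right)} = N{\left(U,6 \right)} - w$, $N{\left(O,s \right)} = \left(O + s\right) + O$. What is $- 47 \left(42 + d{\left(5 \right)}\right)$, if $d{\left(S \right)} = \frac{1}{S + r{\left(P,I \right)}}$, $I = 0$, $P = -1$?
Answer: $- \frac{17813}{9} \approx -1979.2$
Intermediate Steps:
$N{\left(O,s \right)} = s + 2 O$
$r{\left(U,w \right)} = 6 - w + 2 U$ ($r{\left(U,w \right)} = \left(6 + 2 U\right) - w = 6 - w + 2 U$)
$d{\left(S \right)} = \frac{1}{4 + S}$ ($d{\left(S \right)} = \frac{1}{S + \left(6 - 0 + 2 \left(-1\right)\right)} = \frac{1}{S + \left(6 + 0 - 2\right)} = \frac{1}{S + 4} = \frac{1}{4 + S}$)
$- 47 \left(42 + d{\left(5 \right)}\right) = - 47 \left(42 + \frac{1}{4 + 5}\right) = - 47 \left(42 + \frac{1}{9}\right) = \left(-47\right) \frac{379}{9} = - \frac{17813}{9}$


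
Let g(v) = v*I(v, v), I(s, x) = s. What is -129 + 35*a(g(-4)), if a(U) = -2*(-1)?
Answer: -59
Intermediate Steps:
g(v) = v**2 (g(v) = v*v = v**2)
a(U) = 2
-129 + 35*a(g(-4)) = -129 + 35*2 = -129 + 70 = -59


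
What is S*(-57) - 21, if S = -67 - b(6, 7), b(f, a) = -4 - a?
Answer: 3171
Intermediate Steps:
S = -56 (S = -67 - (-4 - 1*7) = -67 - (-4 - 7) = -67 - 1*(-11) = -67 + 11 = -56)
S*(-57) - 21 = -56*(-57) - 21 = 3192 - 21 = 3171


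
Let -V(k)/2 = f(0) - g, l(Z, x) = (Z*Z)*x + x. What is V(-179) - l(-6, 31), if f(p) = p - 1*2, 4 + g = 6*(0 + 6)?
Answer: -1079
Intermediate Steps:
l(Z, x) = x + x*Z² (l(Z, x) = Z²*x + x = x*Z² + x = x + x*Z²)
g = 32 (g = -4 + 6*(0 + 6) = -4 + 6*6 = -4 + 36 = 32)
f(p) = -2 + p (f(p) = p - 2 = -2 + p)
V(k) = 68 (V(k) = -2*((-2 + 0) - 1*32) = -2*(-2 - 32) = -2*(-34) = 68)
V(-179) - l(-6, 31) = 68 - 31*(1 + (-6)²) = 68 - 31*(1 + 36) = 68 - 31*37 = 68 - 1*1147 = 68 - 1147 = -1079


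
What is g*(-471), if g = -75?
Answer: 35325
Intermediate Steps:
g*(-471) = -75*(-471) = 35325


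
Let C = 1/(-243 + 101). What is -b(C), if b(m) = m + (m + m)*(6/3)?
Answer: 5/142 ≈ 0.035211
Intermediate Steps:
C = -1/142 (C = 1/(-142) = -1/142 ≈ -0.0070423)
b(m) = 5*m (b(m) = m + (2*m)*((1/3)*6) = m + (2*m)*2 = m + 4*m = 5*m)
-b(C) = -5*(-1)/142 = -1*(-5/142) = 5/142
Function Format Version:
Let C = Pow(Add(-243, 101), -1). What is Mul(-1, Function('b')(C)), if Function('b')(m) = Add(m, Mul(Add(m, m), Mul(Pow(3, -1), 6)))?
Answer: Rational(5, 142) ≈ 0.035211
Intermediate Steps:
C = Rational(-1, 142) (C = Pow(-142, -1) = Rational(-1, 142) ≈ -0.0070423)
Function('b')(m) = Mul(5, m) (Function('b')(m) = Add(m, Mul(Mul(2, m), Mul(Rational(1, 3), 6))) = Add(m, Mul(Mul(2, m), 2)) = Add(m, Mul(4, m)) = Mul(5, m))
Mul(-1, Function('b')(C)) = Mul(-1, Mul(5, Rational(-1, 142))) = Mul(-1, Rational(-5, 142)) = Rational(5, 142)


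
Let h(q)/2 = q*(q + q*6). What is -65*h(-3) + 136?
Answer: -8054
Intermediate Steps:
h(q) = 14*q² (h(q) = 2*(q*(q + q*6)) = 2*(q*(q + 6*q)) = 2*(q*(7*q)) = 2*(7*q²) = 14*q²)
-65*h(-3) + 136 = -910*(-3)² + 136 = -910*9 + 136 = -65*126 + 136 = -8190 + 136 = -8054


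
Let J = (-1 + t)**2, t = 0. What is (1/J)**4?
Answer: 1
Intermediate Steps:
J = 1 (J = (-1 + 0)**2 = (-1)**2 = 1)
(1/J)**4 = (1/1)**4 = 1**4 = 1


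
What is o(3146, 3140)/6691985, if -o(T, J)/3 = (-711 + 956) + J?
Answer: -2031/1338397 ≈ -0.0015175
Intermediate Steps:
o(T, J) = -735 - 3*J (o(T, J) = -3*((-711 + 956) + J) = -3*(245 + J) = -735 - 3*J)
o(3146, 3140)/6691985 = (-735 - 3*3140)/6691985 = (-735 - 9420)*(1/6691985) = -10155*1/6691985 = -2031/1338397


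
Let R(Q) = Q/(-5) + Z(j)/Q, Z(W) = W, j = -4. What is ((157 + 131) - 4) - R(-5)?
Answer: 1411/5 ≈ 282.20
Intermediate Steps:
R(Q) = -4/Q - Q/5 (R(Q) = Q/(-5) - 4/Q = Q*(-1/5) - 4/Q = -Q/5 - 4/Q = -4/Q - Q/5)
((157 + 131) - 4) - R(-5) = ((157 + 131) - 4) - (-4/(-5) - 1/5*(-5)) = (288 - 4) - (-4*(-1/5) + 1) = 284 - (4/5 + 1) = 284 - 1*9/5 = 284 - 9/5 = 1411/5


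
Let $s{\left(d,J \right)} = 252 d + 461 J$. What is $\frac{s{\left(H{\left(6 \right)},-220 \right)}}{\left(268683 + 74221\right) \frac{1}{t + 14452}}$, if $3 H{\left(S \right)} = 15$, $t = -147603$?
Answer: $\frac{1667050520}{42863} \approx 38893.0$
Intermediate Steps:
$H{\left(S \right)} = 5$ ($H{\left(S \right)} = \frac{1}{3} \cdot 15 = 5$)
$\frac{s{\left(H{\left(6 \right)},-220 \right)}}{\left(268683 + 74221\right) \frac{1}{t + 14452}} = \frac{252 \cdot 5 + 461 \left(-220\right)}{\left(268683 + 74221\right) \frac{1}{-147603 + 14452}} = \frac{1260 - 101420}{342904 \frac{1}{-133151}} = - \frac{100160}{342904 \left(- \frac{1}{133151}\right)} = - \frac{100160}{- \frac{342904}{133151}} = \left(-100160\right) \left(- \frac{133151}{342904}\right) = \frac{1667050520}{42863}$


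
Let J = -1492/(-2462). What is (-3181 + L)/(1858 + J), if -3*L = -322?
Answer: -11351051/6863832 ≈ -1.6537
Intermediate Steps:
L = 322/3 (L = -1/3*(-322) = 322/3 ≈ 107.33)
J = 746/1231 (J = -1492*(-1/2462) = 746/1231 ≈ 0.60601)
(-3181 + L)/(1858 + J) = (-3181 + 322/3)/(1858 + 746/1231) = -9221/(3*2287944/1231) = -9221/3*1231/2287944 = -11351051/6863832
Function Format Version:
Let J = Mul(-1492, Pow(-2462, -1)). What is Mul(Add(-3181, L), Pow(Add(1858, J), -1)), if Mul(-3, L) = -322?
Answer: Rational(-11351051, 6863832) ≈ -1.6537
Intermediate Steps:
L = Rational(322, 3) (L = Mul(Rational(-1, 3), -322) = Rational(322, 3) ≈ 107.33)
J = Rational(746, 1231) (J = Mul(-1492, Rational(-1, 2462)) = Rational(746, 1231) ≈ 0.60601)
Mul(Add(-3181, L), Pow(Add(1858, J), -1)) = Mul(Add(-3181, Rational(322, 3)), Pow(Add(1858, Rational(746, 1231)), -1)) = Mul(Rational(-9221, 3), Pow(Rational(2287944, 1231), -1)) = Mul(Rational(-9221, 3), Rational(1231, 2287944)) = Rational(-11351051, 6863832)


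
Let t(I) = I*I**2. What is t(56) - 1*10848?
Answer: 164768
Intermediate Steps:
t(I) = I**3
t(56) - 1*10848 = 56**3 - 1*10848 = 175616 - 10848 = 164768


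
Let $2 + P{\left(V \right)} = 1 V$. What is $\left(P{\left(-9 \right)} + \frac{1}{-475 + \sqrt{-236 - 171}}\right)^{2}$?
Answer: $\frac{114972 \sqrt{407} + 27261829 i}{2 \left(475 \sqrt{407} + 112609 i\right)} \approx 121.05 + 0.001964 i$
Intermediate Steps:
$P{\left(V \right)} = -2 + V$ ($P{\left(V \right)} = -2 + 1 V = -2 + V$)
$\left(P{\left(-9 \right)} + \frac{1}{-475 + \sqrt{-236 - 171}}\right)^{2} = \left(\left(-2 - 9\right) + \frac{1}{-475 + \sqrt{-236 - 171}}\right)^{2} = \left(-11 + \frac{1}{-475 + \sqrt{-407}}\right)^{2} = \left(-11 + \frac{1}{-475 + i \sqrt{407}}\right)^{2}$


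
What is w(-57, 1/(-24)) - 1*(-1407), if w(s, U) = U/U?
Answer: 1408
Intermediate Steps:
w(s, U) = 1
w(-57, 1/(-24)) - 1*(-1407) = 1 - 1*(-1407) = 1 + 1407 = 1408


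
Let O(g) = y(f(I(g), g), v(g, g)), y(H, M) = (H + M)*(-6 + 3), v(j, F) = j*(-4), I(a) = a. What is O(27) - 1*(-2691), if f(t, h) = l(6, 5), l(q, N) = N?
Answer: 3000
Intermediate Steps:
v(j, F) = -4*j
f(t, h) = 5
y(H, M) = -3*H - 3*M (y(H, M) = (H + M)*(-3) = -3*H - 3*M)
O(g) = -15 + 12*g (O(g) = -3*5 - (-12)*g = -15 + 12*g)
O(27) - 1*(-2691) = (-15 + 12*27) - 1*(-2691) = (-15 + 324) + 2691 = 309 + 2691 = 3000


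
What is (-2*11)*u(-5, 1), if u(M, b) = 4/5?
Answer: -88/5 ≈ -17.600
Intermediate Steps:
u(M, b) = ⅘ (u(M, b) = 4*(⅕) = ⅘)
(-2*11)*u(-5, 1) = -2*11*(⅘) = -22*⅘ = -88/5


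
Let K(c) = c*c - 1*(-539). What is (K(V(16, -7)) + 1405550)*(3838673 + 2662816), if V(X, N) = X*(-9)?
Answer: 9276487042425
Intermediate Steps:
V(X, N) = -9*X
K(c) = 539 + c² (K(c) = c² + 539 = 539 + c²)
(K(V(16, -7)) + 1405550)*(3838673 + 2662816) = ((539 + (-9*16)²) + 1405550)*(3838673 + 2662816) = ((539 + (-144)²) + 1405550)*6501489 = ((539 + 20736) + 1405550)*6501489 = (21275 + 1405550)*6501489 = 1426825*6501489 = 9276487042425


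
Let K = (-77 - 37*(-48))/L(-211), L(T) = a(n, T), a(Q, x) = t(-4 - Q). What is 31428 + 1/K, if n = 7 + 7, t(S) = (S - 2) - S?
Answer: 53396170/1699 ≈ 31428.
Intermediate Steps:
t(S) = -2 (t(S) = (-2 + S) - S = -2)
n = 14
a(Q, x) = -2
L(T) = -2
K = -1699/2 (K = (-77 - 37*(-48))/(-2) = (-77 + 1776)*(-½) = 1699*(-½) = -1699/2 ≈ -849.50)
31428 + 1/K = 31428 + 1/(-1699/2) = 31428 - 2/1699 = 53396170/1699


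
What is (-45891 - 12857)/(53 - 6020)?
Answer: 58748/5967 ≈ 9.8455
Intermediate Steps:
(-45891 - 12857)/(53 - 6020) = -58748/(-5967) = -58748*(-1/5967) = 58748/5967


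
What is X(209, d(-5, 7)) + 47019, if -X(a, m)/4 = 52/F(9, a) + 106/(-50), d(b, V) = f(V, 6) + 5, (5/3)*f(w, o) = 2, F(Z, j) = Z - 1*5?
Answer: 1174387/25 ≈ 46976.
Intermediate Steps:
F(Z, j) = -5 + Z (F(Z, j) = Z - 5 = -5 + Z)
f(w, o) = 6/5 (f(w, o) = (⅗)*2 = 6/5)
d(b, V) = 31/5 (d(b, V) = 6/5 + 5 = 31/5)
X(a, m) = -1088/25 (X(a, m) = -4*(52/(-5 + 9) + 106/(-50)) = -4*(52/4 + 106*(-1/50)) = -4*(52*(¼) - 53/25) = -4*(13 - 53/25) = -4*272/25 = -1088/25)
X(209, d(-5, 7)) + 47019 = -1088/25 + 47019 = 1174387/25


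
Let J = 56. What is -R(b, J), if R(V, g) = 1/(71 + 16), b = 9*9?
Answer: -1/87 ≈ -0.011494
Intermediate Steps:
b = 81
R(V, g) = 1/87
-R(b, J) = -1*1/87 = -1/87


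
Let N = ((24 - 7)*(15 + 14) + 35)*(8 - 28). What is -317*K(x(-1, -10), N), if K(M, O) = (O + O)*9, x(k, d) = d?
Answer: 60255360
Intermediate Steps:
N = -10560 (N = (17*29 + 35)*(-20) = (493 + 35)*(-20) = 528*(-20) = -10560)
K(M, O) = 18*O (K(M, O) = (2*O)*9 = 18*O)
-317*K(x(-1, -10), N) = -5706*(-10560) = -317*(-190080) = 60255360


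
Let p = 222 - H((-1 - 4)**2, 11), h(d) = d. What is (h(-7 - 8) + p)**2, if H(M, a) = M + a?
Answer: 29241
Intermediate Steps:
p = 186 (p = 222 - ((-1 - 4)**2 + 11) = 222 - ((-5)**2 + 11) = 222 - (25 + 11) = 222 - 1*36 = 222 - 36 = 186)
(h(-7 - 8) + p)**2 = ((-7 - 8) + 186)**2 = (-15 + 186)**2 = 171**2 = 29241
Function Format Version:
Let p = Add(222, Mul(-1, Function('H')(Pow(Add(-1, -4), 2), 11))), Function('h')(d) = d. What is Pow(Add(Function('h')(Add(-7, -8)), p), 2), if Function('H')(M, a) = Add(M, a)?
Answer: 29241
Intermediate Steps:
p = 186 (p = Add(222, Mul(-1, Add(Pow(Add(-1, -4), 2), 11))) = Add(222, Mul(-1, Add(Pow(-5, 2), 11))) = Add(222, Mul(-1, Add(25, 11))) = Add(222, Mul(-1, 36)) = Add(222, -36) = 186)
Pow(Add(Function('h')(Add(-7, -8)), p), 2) = Pow(Add(Add(-7, -8), 186), 2) = Pow(Add(-15, 186), 2) = Pow(171, 2) = 29241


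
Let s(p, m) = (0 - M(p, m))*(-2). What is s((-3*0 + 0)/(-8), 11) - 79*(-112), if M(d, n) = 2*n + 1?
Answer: 8894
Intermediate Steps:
M(d, n) = 1 + 2*n
s(p, m) = 2 + 4*m (s(p, m) = (0 - (1 + 2*m))*(-2) = (0 + (-1 - 2*m))*(-2) = (-1 - 2*m)*(-2) = 2 + 4*m)
s((-3*0 + 0)/(-8), 11) - 79*(-112) = (2 + 4*11) - 79*(-112) = (2 + 44) + 8848 = 46 + 8848 = 8894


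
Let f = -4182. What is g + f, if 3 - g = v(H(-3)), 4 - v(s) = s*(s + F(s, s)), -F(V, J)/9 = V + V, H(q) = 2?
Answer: -4251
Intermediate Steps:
F(V, J) = -18*V (F(V, J) = -9*(V + V) = -18*V)
v(s) = 4 + 17*s² (v(s) = 4 - s*(s - 18*s) = 4 - s*(-17*s) = 4 - (-17)*s² = 4 + 17*s²)
g = -69 (g = 3 - (4 + 17*2²) = 3 - (4 + 17*4) = 3 - (4 + 68) = 3 - 1*72 = 3 - 72 = -69)
g + f = -69 - 4182 = -4251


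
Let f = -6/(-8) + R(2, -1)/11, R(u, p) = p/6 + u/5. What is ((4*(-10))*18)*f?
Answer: -6108/11 ≈ -555.27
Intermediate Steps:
R(u, p) = u/5 + p/6 (R(u, p) = p*(⅙) + u*(⅕) = p/6 + u/5 = u/5 + p/6)
f = 509/660 (f = -6/(-8) + ((⅕)*2 + (⅙)*(-1))/11 = -6*(-⅛) + (⅖ - ⅙)*(1/11) = ¾ + (7/30)*(1/11) = ¾ + 7/330 = 509/660 ≈ 0.77121)
((4*(-10))*18)*f = ((4*(-10))*18)*(509/660) = -40*18*(509/660) = -720*509/660 = -6108/11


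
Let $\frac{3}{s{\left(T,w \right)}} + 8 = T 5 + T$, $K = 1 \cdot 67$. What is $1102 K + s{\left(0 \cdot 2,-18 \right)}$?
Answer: $\frac{590669}{8} \approx 73834.0$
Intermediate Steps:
$K = 67$
$s{\left(T,w \right)} = \frac{3}{-8 + 6 T}$ ($s{\left(T,w \right)} = \frac{3}{-8 + \left(T 5 + T\right)} = \frac{3}{-8 + \left(5 T + T\right)} = \frac{3}{-8 + 6 T}$)
$1102 K + s{\left(0 \cdot 2,-18 \right)} = 1102 \cdot 67 + \frac{3}{2 \left(-4 + 3 \cdot 0 \cdot 2\right)} = 73834 + \frac{3}{2 \left(-4 + 3 \cdot 0\right)} = 73834 + \frac{3}{2 \left(-4 + 0\right)} = 73834 + \frac{3}{2 \left(-4\right)} = 73834 + \frac{3}{2} \left(- \frac{1}{4}\right) = 73834 - \frac{3}{8} = \frac{590669}{8}$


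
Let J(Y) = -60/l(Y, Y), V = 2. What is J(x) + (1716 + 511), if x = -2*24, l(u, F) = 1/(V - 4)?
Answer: 2347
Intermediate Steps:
l(u, F) = -½ (l(u, F) = 1/(2 - 4) = 1/(-2) = -½)
x = -48
J(Y) = 120 (J(Y) = -60/(-½) = -60*(-2) = 120)
J(x) + (1716 + 511) = 120 + (1716 + 511) = 120 + 2227 = 2347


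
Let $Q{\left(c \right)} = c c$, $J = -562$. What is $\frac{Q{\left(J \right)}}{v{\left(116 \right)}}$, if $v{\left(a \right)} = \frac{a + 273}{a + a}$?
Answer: $\frac{73275808}{389} \approx 1.8837 \cdot 10^{5}$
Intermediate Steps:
$v{\left(a \right)} = \frac{273 + a}{2 a}$
$Q{\left(c \right)} = c^{2}$
$\frac{Q{\left(J \right)}}{v{\left(116 \right)}} = \frac{\left(-562\right)^{2}}{\frac{1}{2} \cdot \frac{1}{116} \left(273 + 116\right)} = \frac{315844}{\frac{1}{2} \cdot \frac{1}{116} \cdot 389} = \frac{315844}{\frac{389}{232}} = 315844 \cdot \frac{232}{389} = \frac{73275808}{389}$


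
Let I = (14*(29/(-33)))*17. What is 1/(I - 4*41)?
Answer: -33/12314 ≈ -0.0026799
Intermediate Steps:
I = -6902/33 (I = (14*(29*(-1/33)))*17 = (14*(-29/33))*17 = -406/33*17 = -6902/33 ≈ -209.15)
1/(I - 4*41) = 1/(-6902/33 - 4*41) = 1/(-6902/33 - 164) = 1/(-12314/33) = -33/12314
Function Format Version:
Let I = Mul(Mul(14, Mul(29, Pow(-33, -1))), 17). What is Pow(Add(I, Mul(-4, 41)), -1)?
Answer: Rational(-33, 12314) ≈ -0.0026799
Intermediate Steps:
I = Rational(-6902, 33) (I = Mul(Mul(14, Mul(29, Rational(-1, 33))), 17) = Mul(Mul(14, Rational(-29, 33)), 17) = Mul(Rational(-406, 33), 17) = Rational(-6902, 33) ≈ -209.15)
Pow(Add(I, Mul(-4, 41)), -1) = Pow(Add(Rational(-6902, 33), Mul(-4, 41)), -1) = Pow(Add(Rational(-6902, 33), -164), -1) = Pow(Rational(-12314, 33), -1) = Rational(-33, 12314)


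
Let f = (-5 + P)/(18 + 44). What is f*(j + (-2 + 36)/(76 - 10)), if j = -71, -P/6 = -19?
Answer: -126767/1023 ≈ -123.92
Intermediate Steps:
P = 114 (P = -6*(-19) = 114)
f = 109/62 (f = (-5 + 114)/(18 + 44) = 109/62 ≈ 1.7581)
f*(j + (-2 + 36)/(76 - 10)) = 109*(-71 + (-2 + 36)/(76 - 10))/62 = 109*(-71 + 34/66)/62 = 109*(-71 + 34*(1/66))/62 = 109*(-71 + 17/33)/62 = (109/62)*(-2326/33) = -126767/1023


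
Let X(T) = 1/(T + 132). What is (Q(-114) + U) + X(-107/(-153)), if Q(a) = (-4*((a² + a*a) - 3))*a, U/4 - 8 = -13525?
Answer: 239512785701/20303 ≈ 1.1797e+7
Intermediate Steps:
U = -54068 (U = 32 + 4*(-13525) = 32 - 54100 = -54068)
Q(a) = a*(12 - 8*a²) (Q(a) = (-4*((a² + a²) - 3))*a = (-4*(2*a² - 3))*a = (-4*(-3 + 2*a²))*a = (12 - 8*a²)*a = a*(12 - 8*a²))
X(T) = 1/(132 + T)
(Q(-114) + U) + X(-107/(-153)) = ((-8*(-114)³ + 12*(-114)) - 54068) + 1/(132 - 107/(-153)) = ((-8*(-1481544) - 1368) - 54068) + 1/(132 - 107*(-1/153)) = ((11852352 - 1368) - 54068) + 1/(132 + 107/153) = (11850984 - 54068) + 1/(20303/153) = 11796916 + 153/20303 = 239512785701/20303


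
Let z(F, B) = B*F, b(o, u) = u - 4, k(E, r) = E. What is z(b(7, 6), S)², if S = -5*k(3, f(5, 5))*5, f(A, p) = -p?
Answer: 22500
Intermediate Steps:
b(o, u) = -4 + u
S = -75 (S = -5*3*5 = -15*5 = -75)
z(b(7, 6), S)² = (-75*(-4 + 6))² = (-75*2)² = (-150)² = 22500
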